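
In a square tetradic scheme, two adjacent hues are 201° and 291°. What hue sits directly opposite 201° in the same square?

21°

A square tetradic scheme places four hues 90° apart; opposite corners are 180° apart.
201 + 180 = 381 → 381 − 360 = 21°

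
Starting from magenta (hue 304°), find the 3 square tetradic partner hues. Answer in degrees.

A square tetradic scheme places four hues every 90°.
304 + 90 = 394 → 394 − 360 = 34°
304 + 180 = 484 → 484 − 360 = 124°
304 + 270 = 574 → 574 − 360 = 214°

34°, 124°, and 214°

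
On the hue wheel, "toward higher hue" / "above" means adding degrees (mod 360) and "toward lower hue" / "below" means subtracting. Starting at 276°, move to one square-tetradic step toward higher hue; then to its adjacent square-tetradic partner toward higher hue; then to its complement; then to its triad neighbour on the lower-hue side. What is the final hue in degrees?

156°

276 + 90 = 366 → 366 − 360 = 6°   (square ↑)
6 + 90 = 96°   (square ↑)
96 + 180 = 276°   (complement)
276 − 120 = 156°   (triadic ↓)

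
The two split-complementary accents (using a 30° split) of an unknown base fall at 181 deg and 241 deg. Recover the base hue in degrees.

31°

The accents sit 30° either side of the complement, so the complement is their short-arc midpoint on the wheel.
Short-arc midpoint of 181° and 241°: 211°.
Base is 180° from the complement: 211 − 180 = 31°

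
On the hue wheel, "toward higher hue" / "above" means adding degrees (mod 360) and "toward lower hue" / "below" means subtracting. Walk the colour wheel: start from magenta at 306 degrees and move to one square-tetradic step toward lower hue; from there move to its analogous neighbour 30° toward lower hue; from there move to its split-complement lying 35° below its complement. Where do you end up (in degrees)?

331°

square ↓ −90°: 306 − 90 = 216°
analog 30° ↓ −30°: 216 − 30 = 186°
split-comp 35° ↓ +145°: 186 + 145 = 331°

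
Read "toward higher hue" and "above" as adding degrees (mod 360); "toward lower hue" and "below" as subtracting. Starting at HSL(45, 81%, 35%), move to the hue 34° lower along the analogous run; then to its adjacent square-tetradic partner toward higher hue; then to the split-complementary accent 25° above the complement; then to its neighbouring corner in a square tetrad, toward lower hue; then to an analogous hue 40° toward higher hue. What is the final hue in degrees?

256°

45 − 34 = 11°   (analog 34° ↓)
11 + 90 = 101°   (square ↑)
101 + 205 = 306°   (split-comp 25° ↑)
306 − 90 = 216°   (square ↓)
216 + 40 = 256°   (analog 40° ↑)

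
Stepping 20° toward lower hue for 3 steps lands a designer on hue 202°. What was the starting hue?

3 steps of 20° (toward lower hue) give a net shift of −60°.
Start = end − shift: 202 + 60 = 262°

262°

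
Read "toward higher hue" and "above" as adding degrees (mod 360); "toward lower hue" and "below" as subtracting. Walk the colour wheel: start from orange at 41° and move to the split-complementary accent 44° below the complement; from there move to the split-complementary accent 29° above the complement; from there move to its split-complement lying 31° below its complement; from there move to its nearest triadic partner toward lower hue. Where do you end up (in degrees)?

55°

split-comp 44° ↓ +136°: 41 + 136 = 177°
split-comp 29° ↑ +209°: 177 + 209 = 386 → 386 − 360 = 26°
split-comp 31° ↓ +149°: 26 + 149 = 175°
triadic ↓ −120°: 175 − 120 = 55°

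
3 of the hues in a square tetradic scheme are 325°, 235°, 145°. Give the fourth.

55°

A square tetradic scheme places four hues every 90°.
The full set through 145° is {55°, 145°, 235°, 325°}.
Given {145°, 235°, 325°}, the missing hue is 55°.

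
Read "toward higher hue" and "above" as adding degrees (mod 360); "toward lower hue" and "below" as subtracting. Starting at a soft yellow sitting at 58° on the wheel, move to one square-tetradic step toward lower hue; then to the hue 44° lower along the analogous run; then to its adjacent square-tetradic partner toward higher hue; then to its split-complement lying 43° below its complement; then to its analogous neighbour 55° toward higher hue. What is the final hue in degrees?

−90° (square ↓): 58 − 90 = -32 → -32 + 360 = 328°
−44° (analog 44° ↓): 328 − 44 = 284°
+90° (square ↑): 284 + 90 = 374 → 374 − 360 = 14°
+137° (split-comp 43° ↓): 14 + 137 = 151°
+55° (analog 55° ↑): 151 + 55 = 206°

206°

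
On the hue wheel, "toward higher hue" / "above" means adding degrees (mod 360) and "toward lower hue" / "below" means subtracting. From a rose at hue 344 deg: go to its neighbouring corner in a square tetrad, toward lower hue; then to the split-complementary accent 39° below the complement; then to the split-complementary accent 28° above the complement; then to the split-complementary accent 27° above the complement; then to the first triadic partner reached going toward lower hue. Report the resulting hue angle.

344 − 90 = 254°   (square ↓)
254 + 141 = 395 → 395 − 360 = 35°   (split-comp 39° ↓)
35 + 208 = 243°   (split-comp 28° ↑)
243 + 207 = 450 → 450 − 360 = 90°   (split-comp 27° ↑)
90 − 120 = -30 → -30 + 360 = 330°   (triadic ↓)

330°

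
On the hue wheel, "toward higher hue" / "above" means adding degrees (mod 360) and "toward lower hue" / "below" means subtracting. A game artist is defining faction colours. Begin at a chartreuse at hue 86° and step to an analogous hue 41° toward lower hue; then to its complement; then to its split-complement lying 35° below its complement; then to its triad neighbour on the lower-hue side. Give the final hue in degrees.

250°

86 − 41 = 45°   (analog 41° ↓)
45 + 180 = 225°   (complement)
225 + 145 = 370 → 370 − 360 = 10°   (split-comp 35° ↓)
10 − 120 = -110 → -110 + 360 = 250°   (triadic ↓)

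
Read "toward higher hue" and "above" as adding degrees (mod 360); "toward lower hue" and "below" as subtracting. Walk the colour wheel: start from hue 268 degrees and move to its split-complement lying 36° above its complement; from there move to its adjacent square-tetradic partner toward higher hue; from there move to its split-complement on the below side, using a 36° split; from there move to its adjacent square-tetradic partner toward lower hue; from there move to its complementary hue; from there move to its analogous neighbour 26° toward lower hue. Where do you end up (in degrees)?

+216° (split-comp 36° ↑): 268 + 216 = 484 → 484 − 360 = 124°
+90° (square ↑): 124 + 90 = 214°
+144° (split-comp 36° ↓): 214 + 144 = 358°
−90° (square ↓): 358 − 90 = 268°
+180° (complement): 268 + 180 = 448 → 448 − 360 = 88°
−26° (analog 26° ↓): 88 − 26 = 62°

62°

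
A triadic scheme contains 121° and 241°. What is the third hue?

A triad spaces three hues 120° apart.
The full set is {1°, 121°, 241°}.

1°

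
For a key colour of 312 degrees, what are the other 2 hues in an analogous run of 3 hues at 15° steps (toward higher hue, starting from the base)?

Analogous hues sit every 15° along the wheel.
312 + 15 = 327°
312 + 30 = 342°

327° and 342°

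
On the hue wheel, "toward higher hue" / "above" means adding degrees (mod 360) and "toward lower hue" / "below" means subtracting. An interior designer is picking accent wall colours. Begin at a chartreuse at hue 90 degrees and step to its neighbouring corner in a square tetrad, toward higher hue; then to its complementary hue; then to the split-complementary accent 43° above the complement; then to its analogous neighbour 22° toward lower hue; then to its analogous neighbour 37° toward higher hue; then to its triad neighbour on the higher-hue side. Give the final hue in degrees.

90 + 90 = 180°   (square ↑)
180 + 180 = 360 → 360 − 360 = 0°   (complement)
0 + 223 = 223°   (split-comp 43° ↑)
223 − 22 = 201°   (analog 22° ↓)
201 + 37 = 238°   (analog 37° ↑)
238 + 120 = 358°   (triadic ↑)

358°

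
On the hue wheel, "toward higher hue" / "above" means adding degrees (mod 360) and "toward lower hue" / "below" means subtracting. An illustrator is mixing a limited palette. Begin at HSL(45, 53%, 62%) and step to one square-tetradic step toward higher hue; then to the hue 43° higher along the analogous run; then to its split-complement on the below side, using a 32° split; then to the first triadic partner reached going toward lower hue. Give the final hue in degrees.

45 + 90 = 135°   (square ↑)
135 + 43 = 178°   (analog 43° ↑)
178 + 148 = 326°   (split-comp 32° ↓)
326 − 120 = 206°   (triadic ↓)

206°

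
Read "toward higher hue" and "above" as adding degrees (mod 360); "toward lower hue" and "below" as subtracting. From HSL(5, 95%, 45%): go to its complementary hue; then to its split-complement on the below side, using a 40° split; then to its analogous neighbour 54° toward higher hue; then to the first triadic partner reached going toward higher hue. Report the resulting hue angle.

complement +180°: 5 + 180 = 185°
split-comp 40° ↓ +140°: 185 + 140 = 325°
analog 54° ↑ +54°: 325 + 54 = 379 → 379 − 360 = 19°
triadic ↑ +120°: 19 + 120 = 139°

139°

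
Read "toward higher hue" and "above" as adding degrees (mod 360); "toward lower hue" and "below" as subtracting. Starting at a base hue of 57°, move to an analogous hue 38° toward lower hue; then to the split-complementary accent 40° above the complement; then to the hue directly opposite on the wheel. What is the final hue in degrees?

59°

analog 38° ↓ −38°: 57 − 38 = 19°
split-comp 40° ↑ +220°: 19 + 220 = 239°
complement +180°: 239 + 180 = 419 → 419 − 360 = 59°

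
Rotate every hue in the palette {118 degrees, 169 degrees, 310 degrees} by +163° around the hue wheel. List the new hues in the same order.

118 + 163 = 281°
169 + 163 = 332°
310 + 163 = 473 → 473 − 360 = 113°

281°, 332°, 113°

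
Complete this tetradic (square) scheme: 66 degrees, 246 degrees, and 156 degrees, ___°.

A square tetradic scheme places four hues every 90°.
The full set through 66° is {66°, 156°, 246°, 336°}.
Given {66°, 156°, 246°}, the missing hue is 336°.

336°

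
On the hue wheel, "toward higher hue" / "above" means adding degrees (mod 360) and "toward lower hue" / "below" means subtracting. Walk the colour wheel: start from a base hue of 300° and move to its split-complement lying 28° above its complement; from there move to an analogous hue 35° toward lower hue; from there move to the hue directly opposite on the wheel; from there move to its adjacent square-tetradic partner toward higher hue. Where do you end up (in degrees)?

300 + 208 = 508 → 508 − 360 = 148°   (split-comp 28° ↑)
148 − 35 = 113°   (analog 35° ↓)
113 + 180 = 293°   (complement)
293 + 90 = 383 → 383 − 360 = 23°   (square ↑)

23°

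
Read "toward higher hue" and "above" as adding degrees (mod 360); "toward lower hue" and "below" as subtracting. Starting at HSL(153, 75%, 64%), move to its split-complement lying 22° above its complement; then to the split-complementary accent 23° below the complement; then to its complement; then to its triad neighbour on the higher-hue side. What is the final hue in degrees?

+202° (split-comp 22° ↑): 153 + 202 = 355°
+157° (split-comp 23° ↓): 355 + 157 = 512 → 512 − 360 = 152°
+180° (complement): 152 + 180 = 332°
+120° (triadic ↑): 332 + 120 = 452 → 452 − 360 = 92°

92°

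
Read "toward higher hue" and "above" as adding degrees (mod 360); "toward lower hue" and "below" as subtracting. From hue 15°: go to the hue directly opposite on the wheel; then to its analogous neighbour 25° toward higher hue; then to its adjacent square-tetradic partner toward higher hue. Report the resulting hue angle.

complement +180°: 15 + 180 = 195°
analog 25° ↑ +25°: 195 + 25 = 220°
square ↑ +90°: 220 + 90 = 310°

310°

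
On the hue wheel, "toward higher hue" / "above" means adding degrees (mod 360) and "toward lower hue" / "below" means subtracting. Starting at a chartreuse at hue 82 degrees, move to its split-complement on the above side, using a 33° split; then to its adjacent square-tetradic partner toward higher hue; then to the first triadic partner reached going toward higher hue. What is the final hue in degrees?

145°

+213° (split-comp 33° ↑): 82 + 213 = 295°
+90° (square ↑): 295 + 90 = 385 → 385 − 360 = 25°
+120° (triadic ↑): 25 + 120 = 145°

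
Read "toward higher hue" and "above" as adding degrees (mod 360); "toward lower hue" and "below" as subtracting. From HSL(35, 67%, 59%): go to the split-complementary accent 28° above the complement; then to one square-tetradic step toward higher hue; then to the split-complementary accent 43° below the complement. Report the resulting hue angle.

110°

35 + 208 = 243°   (split-comp 28° ↑)
243 + 90 = 333°   (square ↑)
333 + 137 = 470 → 470 − 360 = 110°   (split-comp 43° ↓)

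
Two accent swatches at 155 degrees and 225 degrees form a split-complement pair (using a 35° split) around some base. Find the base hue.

The accents sit 35° either side of the complement, so the complement is their short-arc midpoint on the wheel.
Short-arc midpoint of 155° and 225°: 190°.
Base is 180° from the complement: 190 − 180 = 10°

10°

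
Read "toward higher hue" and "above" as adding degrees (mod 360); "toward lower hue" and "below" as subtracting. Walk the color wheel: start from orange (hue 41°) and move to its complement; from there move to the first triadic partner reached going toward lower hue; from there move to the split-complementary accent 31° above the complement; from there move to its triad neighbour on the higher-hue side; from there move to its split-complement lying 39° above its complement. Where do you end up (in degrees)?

complement +180°: 41 + 180 = 221°
triadic ↓ −120°: 221 − 120 = 101°
split-comp 31° ↑ +211°: 101 + 211 = 312°
triadic ↑ +120°: 312 + 120 = 432 → 432 − 360 = 72°
split-comp 39° ↑ +219°: 72 + 219 = 291°

291°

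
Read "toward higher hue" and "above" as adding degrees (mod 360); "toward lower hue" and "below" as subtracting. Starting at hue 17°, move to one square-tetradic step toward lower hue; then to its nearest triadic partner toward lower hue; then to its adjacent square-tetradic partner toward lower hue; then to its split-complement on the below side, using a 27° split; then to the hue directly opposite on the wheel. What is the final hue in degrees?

square ↓ −90°: 17 − 90 = -73 → -73 + 360 = 287°
triadic ↓ −120°: 287 − 120 = 167°
square ↓ −90°: 167 − 90 = 77°
split-comp 27° ↓ +153°: 77 + 153 = 230°
complement +180°: 230 + 180 = 410 → 410 − 360 = 50°

50°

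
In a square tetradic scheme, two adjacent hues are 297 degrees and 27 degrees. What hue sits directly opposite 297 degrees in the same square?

A square tetradic scheme places four hues 90° apart; opposite corners are 180° apart.
297 + 180 = 477 → 477 − 360 = 117°

117°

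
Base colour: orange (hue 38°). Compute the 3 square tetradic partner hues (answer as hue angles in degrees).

A square tetradic scheme places four hues every 90°.
38 + 90 = 128°
38 + 180 = 218°
38 + 270 = 308°

128°, 218°, and 308°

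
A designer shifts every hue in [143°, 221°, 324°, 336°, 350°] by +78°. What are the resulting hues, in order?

221°, 299°, 42°, 54°, 68°

143 + 78 = 221°
221 + 78 = 299°
324 + 78 = 402 → 402 − 360 = 42°
336 + 78 = 414 → 414 − 360 = 54°
350 + 78 = 428 → 428 − 360 = 68°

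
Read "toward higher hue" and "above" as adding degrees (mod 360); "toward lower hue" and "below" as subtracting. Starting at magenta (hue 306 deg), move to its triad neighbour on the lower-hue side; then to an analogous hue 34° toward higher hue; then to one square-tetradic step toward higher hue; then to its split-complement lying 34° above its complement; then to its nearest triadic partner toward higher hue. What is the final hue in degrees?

−120° (triadic ↓): 306 − 120 = 186°
+34° (analog 34° ↑): 186 + 34 = 220°
+90° (square ↑): 220 + 90 = 310°
+214° (split-comp 34° ↑): 310 + 214 = 524 → 524 − 360 = 164°
+120° (triadic ↑): 164 + 120 = 284°

284°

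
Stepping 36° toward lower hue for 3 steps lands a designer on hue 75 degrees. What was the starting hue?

3 steps of 36° (toward lower hue) give a net shift of −108°.
Start = end − shift: 75 + 108 = 183°

183°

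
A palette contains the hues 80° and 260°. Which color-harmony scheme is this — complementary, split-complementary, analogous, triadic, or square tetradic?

Sort the hues: 80°, 260°.
Successive gaps around the wheel: 180°, 180°.
Two hues 180° apart are complementary.

complementary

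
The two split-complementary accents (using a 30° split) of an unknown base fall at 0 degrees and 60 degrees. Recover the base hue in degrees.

The accents sit 30° either side of the complement, so the complement is their short-arc midpoint on the wheel.
Short-arc midpoint of 0° and 60°: 30°.
Base is 180° from the complement: 30 − 180 = -150 → -150 + 360 = 210°

210°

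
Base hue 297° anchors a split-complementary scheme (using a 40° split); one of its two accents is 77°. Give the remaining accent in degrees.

157°

Split-complementary hues sit 40° either side of the complement.
Complement of the base 297°: 297 + 180 = 477 → 477 − 360 = 117°
The given accent 77° is 40° one side of 117°; the other accent sits 40° the other side: 117 + 40 = 157°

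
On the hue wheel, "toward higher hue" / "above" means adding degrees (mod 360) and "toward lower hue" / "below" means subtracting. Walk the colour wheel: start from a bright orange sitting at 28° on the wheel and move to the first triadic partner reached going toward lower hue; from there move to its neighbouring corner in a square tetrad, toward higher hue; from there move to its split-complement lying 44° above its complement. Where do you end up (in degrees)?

222°

triadic ↓ −120°: 28 − 120 = -92 → -92 + 360 = 268°
square ↑ +90°: 268 + 90 = 358°
split-comp 44° ↑ +224°: 358 + 224 = 582 → 582 − 360 = 222°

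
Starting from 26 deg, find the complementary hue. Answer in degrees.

206°

26 + 180 = 206°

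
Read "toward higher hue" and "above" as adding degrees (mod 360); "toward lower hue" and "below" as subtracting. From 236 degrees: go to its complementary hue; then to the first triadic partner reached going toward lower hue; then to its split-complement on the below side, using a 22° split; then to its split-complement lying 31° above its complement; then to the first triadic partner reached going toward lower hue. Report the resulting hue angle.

236 + 180 = 416 → 416 − 360 = 56°   (complement)
56 − 120 = -64 → -64 + 360 = 296°   (triadic ↓)
296 + 158 = 454 → 454 − 360 = 94°   (split-comp 22° ↓)
94 + 211 = 305°   (split-comp 31° ↑)
305 − 120 = 185°   (triadic ↓)

185°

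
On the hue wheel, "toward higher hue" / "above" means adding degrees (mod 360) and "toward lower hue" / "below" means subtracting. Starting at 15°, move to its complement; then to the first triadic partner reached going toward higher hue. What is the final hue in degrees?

complement +180°: 15 + 180 = 195°
triadic ↑ +120°: 195 + 120 = 315°

315°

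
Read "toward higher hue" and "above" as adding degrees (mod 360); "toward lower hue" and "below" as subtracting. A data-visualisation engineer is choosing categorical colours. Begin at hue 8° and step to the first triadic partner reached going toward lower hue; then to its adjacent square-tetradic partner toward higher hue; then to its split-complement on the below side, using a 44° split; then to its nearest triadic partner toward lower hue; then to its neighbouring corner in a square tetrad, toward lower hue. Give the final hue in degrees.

8 − 120 = -112 → -112 + 360 = 248°   (triadic ↓)
248 + 90 = 338°   (square ↑)
338 + 136 = 474 → 474 − 360 = 114°   (split-comp 44° ↓)
114 − 120 = -6 → -6 + 360 = 354°   (triadic ↓)
354 − 90 = 264°   (square ↓)

264°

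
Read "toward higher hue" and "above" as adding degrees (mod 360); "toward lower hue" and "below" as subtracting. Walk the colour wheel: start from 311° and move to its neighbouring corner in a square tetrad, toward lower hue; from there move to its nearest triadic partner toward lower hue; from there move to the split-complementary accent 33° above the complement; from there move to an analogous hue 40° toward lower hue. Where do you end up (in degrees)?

274°

−90° (square ↓): 311 − 90 = 221°
−120° (triadic ↓): 221 − 120 = 101°
+213° (split-comp 33° ↑): 101 + 213 = 314°
−40° (analog 40° ↓): 314 − 40 = 274°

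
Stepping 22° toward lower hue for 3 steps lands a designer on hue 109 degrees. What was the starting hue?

3 steps of 22° (toward lower hue) give a net shift of −66°.
Start = end − shift: 109 + 66 = 175°

175°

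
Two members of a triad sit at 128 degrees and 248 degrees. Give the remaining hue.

8°

A triad spaces three hues 120° apart.
The full set is {8°, 128°, 248°}.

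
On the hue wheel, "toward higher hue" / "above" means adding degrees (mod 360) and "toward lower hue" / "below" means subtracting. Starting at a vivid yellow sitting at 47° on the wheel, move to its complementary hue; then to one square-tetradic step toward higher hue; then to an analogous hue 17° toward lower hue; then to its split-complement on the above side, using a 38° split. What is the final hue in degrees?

+180° (complement): 47 + 180 = 227°
+90° (square ↑): 227 + 90 = 317°
−17° (analog 17° ↓): 317 − 17 = 300°
+218° (split-comp 38° ↑): 300 + 218 = 518 → 518 − 360 = 158°

158°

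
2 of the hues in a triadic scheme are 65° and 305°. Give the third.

A triad places three hues 120° apart.
The full set through 65° is {65°, 185°, 305°}.
Given {65°, 305°}, the missing hue is 185°.

185°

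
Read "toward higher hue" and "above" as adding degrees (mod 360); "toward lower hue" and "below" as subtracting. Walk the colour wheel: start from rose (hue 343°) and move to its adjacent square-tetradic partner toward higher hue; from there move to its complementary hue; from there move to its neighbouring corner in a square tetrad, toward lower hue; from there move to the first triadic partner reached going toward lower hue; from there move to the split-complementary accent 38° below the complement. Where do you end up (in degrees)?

square ↑ +90°: 343 + 90 = 433 → 433 − 360 = 73°
complement +180°: 73 + 180 = 253°
square ↓ −90°: 253 − 90 = 163°
triadic ↓ −120°: 163 − 120 = 43°
split-comp 38° ↓ +142°: 43 + 142 = 185°

185°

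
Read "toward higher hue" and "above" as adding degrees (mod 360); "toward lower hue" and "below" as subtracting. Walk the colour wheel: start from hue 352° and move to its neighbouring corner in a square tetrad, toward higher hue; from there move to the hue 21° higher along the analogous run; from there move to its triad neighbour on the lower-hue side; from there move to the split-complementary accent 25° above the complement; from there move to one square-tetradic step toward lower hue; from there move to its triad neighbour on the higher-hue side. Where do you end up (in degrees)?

218°

+90° (square ↑): 352 + 90 = 442 → 442 − 360 = 82°
+21° (analog 21° ↑): 82 + 21 = 103°
−120° (triadic ↓): 103 − 120 = -17 → -17 + 360 = 343°
+205° (split-comp 25° ↑): 343 + 205 = 548 → 548 − 360 = 188°
−90° (square ↓): 188 − 90 = 98°
+120° (triadic ↑): 98 + 120 = 218°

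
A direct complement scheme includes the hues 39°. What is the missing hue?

The complement sits 180° across the wheel.
The full set through 39° is {39°, 219°}.
Given {39°}, the missing hue is 219°.

219°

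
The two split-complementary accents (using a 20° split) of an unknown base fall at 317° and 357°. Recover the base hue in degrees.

157°

The accents sit 20° either side of the complement, so the complement is their short-arc midpoint on the wheel.
Short-arc midpoint of 317° and 357°: 337°.
Base is 180° from the complement: 337 − 180 = 157°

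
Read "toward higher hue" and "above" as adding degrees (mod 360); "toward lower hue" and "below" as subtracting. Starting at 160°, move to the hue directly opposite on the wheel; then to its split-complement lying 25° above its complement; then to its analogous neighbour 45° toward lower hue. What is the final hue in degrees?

160 + 180 = 340°   (complement)
340 + 205 = 545 → 545 − 360 = 185°   (split-comp 25° ↑)
185 − 45 = 140°   (analog 45° ↓)

140°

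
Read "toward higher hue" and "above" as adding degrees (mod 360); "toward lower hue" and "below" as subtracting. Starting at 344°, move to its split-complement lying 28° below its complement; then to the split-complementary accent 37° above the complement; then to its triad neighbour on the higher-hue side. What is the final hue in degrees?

113°

+152° (split-comp 28° ↓): 344 + 152 = 496 → 496 − 360 = 136°
+217° (split-comp 37° ↑): 136 + 217 = 353°
+120° (triadic ↑): 353 + 120 = 473 → 473 − 360 = 113°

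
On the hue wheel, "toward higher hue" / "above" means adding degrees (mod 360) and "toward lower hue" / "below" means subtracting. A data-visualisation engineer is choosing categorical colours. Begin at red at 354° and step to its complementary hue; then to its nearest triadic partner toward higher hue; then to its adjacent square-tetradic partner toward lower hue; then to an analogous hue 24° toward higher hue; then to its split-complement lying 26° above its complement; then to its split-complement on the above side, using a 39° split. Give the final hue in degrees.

354 + 180 = 534 → 534 − 360 = 174°   (complement)
174 + 120 = 294°   (triadic ↑)
294 − 90 = 204°   (square ↓)
204 + 24 = 228°   (analog 24° ↑)
228 + 206 = 434 → 434 − 360 = 74°   (split-comp 26° ↑)
74 + 219 = 293°   (split-comp 39° ↑)

293°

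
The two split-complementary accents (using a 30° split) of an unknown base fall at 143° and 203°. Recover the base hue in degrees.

The accents sit 30° either side of the complement, so the complement is their short-arc midpoint on the wheel.
Short-arc midpoint of 143° and 203°: 173°.
Base is 180° from the complement: 173 − 180 = -7 → -7 + 360 = 353°

353°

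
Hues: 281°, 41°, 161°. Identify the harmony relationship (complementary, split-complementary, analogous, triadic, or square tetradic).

triadic

Sort the hues: 41°, 161°, 281°.
Successive gaps around the wheel: 120°, 120°, 120°.
Three hues equally spaced 120° apart form a triad.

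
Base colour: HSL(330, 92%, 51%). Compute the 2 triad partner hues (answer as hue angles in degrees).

90° and 210°

A triad places three hues 120° apart.
330 + 120 = 450 → 450 − 360 = 90°
330 + 240 = 570 → 570 − 360 = 210°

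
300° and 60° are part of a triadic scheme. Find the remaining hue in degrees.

A triad places three hues 120° apart.
The full set through 60° is {60°, 180°, 300°}.
Given {60°, 300°}, the missing hue is 180°.

180°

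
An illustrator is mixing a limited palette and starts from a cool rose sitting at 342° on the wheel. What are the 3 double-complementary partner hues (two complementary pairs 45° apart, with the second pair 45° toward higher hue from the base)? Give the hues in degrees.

342 + 45 = 387 → 387 − 360 = 27°
342 + 180 = 522 → 522 − 360 = 162°
342 + 225 = 567 → 567 − 360 = 207°

27°, 162° and 207°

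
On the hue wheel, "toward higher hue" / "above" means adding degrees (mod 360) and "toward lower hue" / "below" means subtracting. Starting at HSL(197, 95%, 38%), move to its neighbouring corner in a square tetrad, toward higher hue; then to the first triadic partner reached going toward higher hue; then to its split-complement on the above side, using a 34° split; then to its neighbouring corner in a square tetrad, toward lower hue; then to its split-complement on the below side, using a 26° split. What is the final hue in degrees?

325°

square ↑ +90°: 197 + 90 = 287°
triadic ↑ +120°: 287 + 120 = 407 → 407 − 360 = 47°
split-comp 34° ↑ +214°: 47 + 214 = 261°
square ↓ −90°: 261 − 90 = 171°
split-comp 26° ↓ +154°: 171 + 154 = 325°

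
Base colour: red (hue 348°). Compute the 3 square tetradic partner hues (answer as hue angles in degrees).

A square tetradic scheme places four hues every 90°.
348 + 90 = 438 → 438 − 360 = 78°
348 + 180 = 528 → 528 − 360 = 168°
348 + 270 = 618 → 618 − 360 = 258°

78°, 168°, and 258°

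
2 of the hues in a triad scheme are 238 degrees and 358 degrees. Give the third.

A triad places three hues 120° apart.
The full set through 238° is {118°, 238°, 358°}.
Given {238°, 358°}, the missing hue is 118°.

118°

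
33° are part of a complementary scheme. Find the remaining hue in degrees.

The complement sits 180° across the wheel.
The full set through 33° is {33°, 213°}.
Given {33°}, the missing hue is 213°.

213°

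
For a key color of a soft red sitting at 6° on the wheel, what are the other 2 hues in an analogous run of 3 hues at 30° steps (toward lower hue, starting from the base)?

336° and 306°

Analogous hues sit every 30° along the wheel.
6 − 30 = -24 → -24 + 360 = 336°
6 − 60 = -54 → -54 + 360 = 306°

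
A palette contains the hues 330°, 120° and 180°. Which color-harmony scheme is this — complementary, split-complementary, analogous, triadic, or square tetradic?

split-complementary

Sort the hues: 120°, 180°, 330°.
Successive gaps around the wheel: 60°, 150°, 150°.
Two 150° gaps and one 60° gap — a base hue opposite a pair of accents 30° either side of its complement — is the split-complementary pattern.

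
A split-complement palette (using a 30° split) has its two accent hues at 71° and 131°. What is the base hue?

The accents sit 30° either side of the complement, so the complement is their short-arc midpoint on the wheel.
Short-arc midpoint of 71° and 131°: 101°.
Base is 180° from the complement: 101 − 180 = -79 → -79 + 360 = 281°

281°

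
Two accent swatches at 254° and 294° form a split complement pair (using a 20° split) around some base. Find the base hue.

94°

The accents sit 20° either side of the complement, so the complement is their short-arc midpoint on the wheel.
Short-arc midpoint of 254° and 294°: 274°.
Base is 180° from the complement: 274 − 180 = 94°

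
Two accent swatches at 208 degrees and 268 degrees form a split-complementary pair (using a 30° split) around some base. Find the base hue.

58°

The accents sit 30° either side of the complement, so the complement is their short-arc midpoint on the wheel.
Short-arc midpoint of 208° and 268°: 238°.
Base is 180° from the complement: 238 − 180 = 58°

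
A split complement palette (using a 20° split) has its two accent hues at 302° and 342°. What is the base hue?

142°

The accents sit 20° either side of the complement, so the complement is their short-arc midpoint on the wheel.
Short-arc midpoint of 302° and 342°: 322°.
Base is 180° from the complement: 322 − 180 = 142°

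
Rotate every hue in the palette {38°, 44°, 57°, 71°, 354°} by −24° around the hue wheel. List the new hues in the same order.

38 − 24 = 14°
44 − 24 = 20°
57 − 24 = 33°
71 − 24 = 47°
354 − 24 = 330°

14°, 20°, 33°, 47°, 330°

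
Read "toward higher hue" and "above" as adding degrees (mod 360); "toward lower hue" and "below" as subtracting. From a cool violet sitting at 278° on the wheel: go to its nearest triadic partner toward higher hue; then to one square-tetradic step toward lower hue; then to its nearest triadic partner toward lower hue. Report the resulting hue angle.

188°

triadic ↑ +120°: 278 + 120 = 398 → 398 − 360 = 38°
square ↓ −90°: 38 − 90 = -52 → -52 + 360 = 308°
triadic ↓ −120°: 308 − 120 = 188°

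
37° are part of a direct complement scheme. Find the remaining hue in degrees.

217°

The complement sits 180° across the wheel.
The full set through 37° is {37°, 217°}.
Given {37°}, the missing hue is 217°.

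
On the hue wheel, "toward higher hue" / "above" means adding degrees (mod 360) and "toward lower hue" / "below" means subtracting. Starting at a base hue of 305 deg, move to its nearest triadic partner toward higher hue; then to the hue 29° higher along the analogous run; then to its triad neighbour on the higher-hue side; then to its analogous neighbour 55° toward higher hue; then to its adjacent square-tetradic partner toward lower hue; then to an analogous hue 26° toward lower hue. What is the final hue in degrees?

305 + 120 = 425 → 425 − 360 = 65°   (triadic ↑)
65 + 29 = 94°   (analog 29° ↑)
94 + 120 = 214°   (triadic ↑)
214 + 55 = 269°   (analog 55° ↑)
269 − 90 = 179°   (square ↓)
179 − 26 = 153°   (analog 26° ↓)

153°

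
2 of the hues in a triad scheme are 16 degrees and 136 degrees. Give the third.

256°

A triad places three hues 120° apart.
The full set through 16° is {16°, 136°, 256°}.
Given {16°, 136°}, the missing hue is 256°.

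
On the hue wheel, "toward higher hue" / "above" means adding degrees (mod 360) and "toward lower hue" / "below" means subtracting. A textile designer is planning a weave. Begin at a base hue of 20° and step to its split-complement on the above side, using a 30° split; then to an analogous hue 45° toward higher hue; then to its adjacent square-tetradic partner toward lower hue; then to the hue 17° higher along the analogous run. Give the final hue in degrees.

split-comp 30° ↑ +210°: 20 + 210 = 230°
analog 45° ↑ +45°: 230 + 45 = 275°
square ↓ −90°: 275 − 90 = 185°
analog 17° ↑ +17°: 185 + 17 = 202°

202°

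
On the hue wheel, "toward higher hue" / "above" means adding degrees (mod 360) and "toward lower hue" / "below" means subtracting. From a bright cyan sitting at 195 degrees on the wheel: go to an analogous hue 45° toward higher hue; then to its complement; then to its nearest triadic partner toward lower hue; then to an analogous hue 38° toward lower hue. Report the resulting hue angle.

262°

195 + 45 = 240°   (analog 45° ↑)
240 + 180 = 420 → 420 − 360 = 60°   (complement)
60 − 120 = -60 → -60 + 360 = 300°   (triadic ↓)
300 − 38 = 262°   (analog 38° ↓)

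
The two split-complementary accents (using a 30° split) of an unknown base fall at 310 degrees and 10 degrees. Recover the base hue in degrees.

160°

The accents sit 30° either side of the complement, so the complement is their short-arc midpoint on the wheel.
Short-arc midpoint of 310° and 10°: 340°.
Base is 180° from the complement: 340 − 180 = 160°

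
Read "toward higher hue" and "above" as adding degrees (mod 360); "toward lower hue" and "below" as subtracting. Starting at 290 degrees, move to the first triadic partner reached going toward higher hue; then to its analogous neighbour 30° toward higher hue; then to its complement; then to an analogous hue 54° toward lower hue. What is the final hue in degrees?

206°

+120° (triadic ↑): 290 + 120 = 410 → 410 − 360 = 50°
+30° (analog 30° ↑): 50 + 30 = 80°
+180° (complement): 80 + 180 = 260°
−54° (analog 54° ↓): 260 − 54 = 206°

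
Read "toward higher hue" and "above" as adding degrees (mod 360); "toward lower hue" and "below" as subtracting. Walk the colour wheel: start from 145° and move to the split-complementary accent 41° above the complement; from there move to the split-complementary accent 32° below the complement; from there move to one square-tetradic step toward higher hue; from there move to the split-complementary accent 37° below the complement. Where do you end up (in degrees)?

split-comp 41° ↑ +221°: 145 + 221 = 366 → 366 − 360 = 6°
split-comp 32° ↓ +148°: 6 + 148 = 154°
square ↑ +90°: 154 + 90 = 244°
split-comp 37° ↓ +143°: 244 + 143 = 387 → 387 − 360 = 27°

27°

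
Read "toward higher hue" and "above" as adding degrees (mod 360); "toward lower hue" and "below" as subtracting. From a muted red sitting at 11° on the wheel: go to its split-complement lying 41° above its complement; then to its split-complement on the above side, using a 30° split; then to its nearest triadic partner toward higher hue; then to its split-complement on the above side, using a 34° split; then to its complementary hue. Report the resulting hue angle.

236°

split-comp 41° ↑ +221°: 11 + 221 = 232°
split-comp 30° ↑ +210°: 232 + 210 = 442 → 442 − 360 = 82°
triadic ↑ +120°: 82 + 120 = 202°
split-comp 34° ↑ +214°: 202 + 214 = 416 → 416 − 360 = 56°
complement +180°: 56 + 180 = 236°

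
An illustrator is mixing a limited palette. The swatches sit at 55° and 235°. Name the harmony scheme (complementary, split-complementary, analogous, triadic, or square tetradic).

complementary

Sort the hues: 55°, 235°.
Successive gaps around the wheel: 180°, 180°.
Two hues 180° apart are complementary.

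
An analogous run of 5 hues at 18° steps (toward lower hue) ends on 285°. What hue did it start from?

357°

4 steps of 18° (toward lower hue) give a net shift of −72°.
Start = end − shift: 285 + 72 = 357°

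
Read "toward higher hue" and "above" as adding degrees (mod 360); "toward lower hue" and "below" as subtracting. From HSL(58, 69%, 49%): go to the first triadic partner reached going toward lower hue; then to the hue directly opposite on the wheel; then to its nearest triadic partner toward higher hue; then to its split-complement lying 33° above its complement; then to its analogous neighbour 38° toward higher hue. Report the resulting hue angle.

129°

triadic ↓ −120°: 58 − 120 = -62 → -62 + 360 = 298°
complement +180°: 298 + 180 = 478 → 478 − 360 = 118°
triadic ↑ +120°: 118 + 120 = 238°
split-comp 33° ↑ +213°: 238 + 213 = 451 → 451 − 360 = 91°
analog 38° ↑ +38°: 91 + 38 = 129°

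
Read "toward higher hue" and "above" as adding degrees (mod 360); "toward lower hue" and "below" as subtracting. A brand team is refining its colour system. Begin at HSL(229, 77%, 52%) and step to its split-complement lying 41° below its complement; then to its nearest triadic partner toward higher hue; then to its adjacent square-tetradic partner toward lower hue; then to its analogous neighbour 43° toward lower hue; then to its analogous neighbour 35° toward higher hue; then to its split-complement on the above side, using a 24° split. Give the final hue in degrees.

234°

split-comp 41° ↓ +139°: 229 + 139 = 368 → 368 − 360 = 8°
triadic ↑ +120°: 8 + 120 = 128°
square ↓ −90°: 128 − 90 = 38°
analog 43° ↓ −43°: 38 − 43 = -5 → -5 + 360 = 355°
analog 35° ↑ +35°: 355 + 35 = 390 → 390 − 360 = 30°
split-comp 24° ↑ +204°: 30 + 204 = 234°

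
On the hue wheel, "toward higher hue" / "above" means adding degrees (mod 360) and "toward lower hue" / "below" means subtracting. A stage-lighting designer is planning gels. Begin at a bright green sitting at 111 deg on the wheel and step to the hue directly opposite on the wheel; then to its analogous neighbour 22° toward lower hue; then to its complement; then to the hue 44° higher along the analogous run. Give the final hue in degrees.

133°

111 + 180 = 291°   (complement)
291 − 22 = 269°   (analog 22° ↓)
269 + 180 = 449 → 449 − 360 = 89°   (complement)
89 + 44 = 133°   (analog 44° ↑)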